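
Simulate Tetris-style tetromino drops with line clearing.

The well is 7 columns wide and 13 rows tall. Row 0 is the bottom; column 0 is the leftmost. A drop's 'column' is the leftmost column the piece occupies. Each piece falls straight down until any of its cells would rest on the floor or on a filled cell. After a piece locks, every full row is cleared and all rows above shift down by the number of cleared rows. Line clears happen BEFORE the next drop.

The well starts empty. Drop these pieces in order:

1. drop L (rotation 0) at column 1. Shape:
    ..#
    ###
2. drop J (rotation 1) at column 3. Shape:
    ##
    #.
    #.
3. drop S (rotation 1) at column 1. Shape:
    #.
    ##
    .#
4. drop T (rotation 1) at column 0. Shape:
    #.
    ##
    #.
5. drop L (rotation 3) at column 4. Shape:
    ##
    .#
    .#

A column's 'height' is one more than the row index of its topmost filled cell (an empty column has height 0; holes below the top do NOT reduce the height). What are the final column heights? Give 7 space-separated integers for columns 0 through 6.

Answer: 6 5 3 5 6 6 0

Derivation:
Drop 1: L rot0 at col 1 lands with bottom-row=0; cleared 0 line(s) (total 0); column heights now [0 1 1 2 0 0 0], max=2
Drop 2: J rot1 at col 3 lands with bottom-row=2; cleared 0 line(s) (total 0); column heights now [0 1 1 5 5 0 0], max=5
Drop 3: S rot1 at col 1 lands with bottom-row=1; cleared 0 line(s) (total 0); column heights now [0 4 3 5 5 0 0], max=5
Drop 4: T rot1 at col 0 lands with bottom-row=3; cleared 0 line(s) (total 0); column heights now [6 5 3 5 5 0 0], max=6
Drop 5: L rot3 at col 4 lands with bottom-row=3; cleared 0 line(s) (total 0); column heights now [6 5 3 5 6 6 0], max=6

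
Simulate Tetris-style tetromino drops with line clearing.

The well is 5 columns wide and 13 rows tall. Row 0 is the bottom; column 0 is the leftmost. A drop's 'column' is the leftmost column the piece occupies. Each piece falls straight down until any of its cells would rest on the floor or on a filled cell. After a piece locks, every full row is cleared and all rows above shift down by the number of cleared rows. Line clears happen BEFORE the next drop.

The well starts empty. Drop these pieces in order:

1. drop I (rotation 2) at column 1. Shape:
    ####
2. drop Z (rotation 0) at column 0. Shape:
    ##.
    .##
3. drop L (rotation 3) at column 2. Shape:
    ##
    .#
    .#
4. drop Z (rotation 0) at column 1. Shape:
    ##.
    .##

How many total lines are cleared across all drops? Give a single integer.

Answer: 0

Derivation:
Drop 1: I rot2 at col 1 lands with bottom-row=0; cleared 0 line(s) (total 0); column heights now [0 1 1 1 1], max=1
Drop 2: Z rot0 at col 0 lands with bottom-row=1; cleared 0 line(s) (total 0); column heights now [3 3 2 1 1], max=3
Drop 3: L rot3 at col 2 lands with bottom-row=1; cleared 0 line(s) (total 0); column heights now [3 3 4 4 1], max=4
Drop 4: Z rot0 at col 1 lands with bottom-row=4; cleared 0 line(s) (total 0); column heights now [3 6 6 5 1], max=6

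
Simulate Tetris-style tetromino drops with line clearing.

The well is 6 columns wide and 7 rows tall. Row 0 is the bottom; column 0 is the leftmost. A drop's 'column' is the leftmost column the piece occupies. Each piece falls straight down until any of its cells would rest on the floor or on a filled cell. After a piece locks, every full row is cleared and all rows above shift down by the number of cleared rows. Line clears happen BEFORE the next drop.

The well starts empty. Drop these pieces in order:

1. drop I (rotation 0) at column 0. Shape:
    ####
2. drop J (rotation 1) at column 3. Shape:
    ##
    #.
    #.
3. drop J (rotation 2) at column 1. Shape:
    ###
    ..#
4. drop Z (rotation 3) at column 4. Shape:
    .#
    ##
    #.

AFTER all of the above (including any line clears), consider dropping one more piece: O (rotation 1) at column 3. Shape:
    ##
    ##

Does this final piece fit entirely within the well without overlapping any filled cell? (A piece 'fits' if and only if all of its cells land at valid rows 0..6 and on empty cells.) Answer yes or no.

Answer: no

Derivation:
Drop 1: I rot0 at col 0 lands with bottom-row=0; cleared 0 line(s) (total 0); column heights now [1 1 1 1 0 0], max=1
Drop 2: J rot1 at col 3 lands with bottom-row=1; cleared 0 line(s) (total 0); column heights now [1 1 1 4 4 0], max=4
Drop 3: J rot2 at col 1 lands with bottom-row=4; cleared 0 line(s) (total 0); column heights now [1 6 6 6 4 0], max=6
Drop 4: Z rot3 at col 4 lands with bottom-row=4; cleared 0 line(s) (total 0); column heights now [1 6 6 6 6 7], max=7
Test piece O rot1 at col 3 (width 2): heights before test = [1 6 6 6 6 7]; fits = False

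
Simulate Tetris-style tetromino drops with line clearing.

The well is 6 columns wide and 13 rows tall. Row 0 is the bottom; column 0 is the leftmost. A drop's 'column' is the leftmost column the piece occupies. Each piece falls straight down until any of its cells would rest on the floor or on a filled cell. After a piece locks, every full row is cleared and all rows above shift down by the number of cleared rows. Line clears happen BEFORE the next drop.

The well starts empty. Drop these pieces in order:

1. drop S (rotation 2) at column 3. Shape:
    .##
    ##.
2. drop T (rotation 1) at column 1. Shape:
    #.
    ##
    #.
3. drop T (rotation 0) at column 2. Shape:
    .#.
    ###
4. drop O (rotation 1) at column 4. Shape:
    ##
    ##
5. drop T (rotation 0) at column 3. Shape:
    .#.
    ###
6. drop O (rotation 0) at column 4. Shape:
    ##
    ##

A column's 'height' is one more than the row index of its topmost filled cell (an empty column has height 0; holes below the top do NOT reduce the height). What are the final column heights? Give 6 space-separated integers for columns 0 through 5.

Answer: 0 3 3 6 9 9

Derivation:
Drop 1: S rot2 at col 3 lands with bottom-row=0; cleared 0 line(s) (total 0); column heights now [0 0 0 1 2 2], max=2
Drop 2: T rot1 at col 1 lands with bottom-row=0; cleared 0 line(s) (total 0); column heights now [0 3 2 1 2 2], max=3
Drop 3: T rot0 at col 2 lands with bottom-row=2; cleared 0 line(s) (total 0); column heights now [0 3 3 4 3 2], max=4
Drop 4: O rot1 at col 4 lands with bottom-row=3; cleared 0 line(s) (total 0); column heights now [0 3 3 4 5 5], max=5
Drop 5: T rot0 at col 3 lands with bottom-row=5; cleared 0 line(s) (total 0); column heights now [0 3 3 6 7 6], max=7
Drop 6: O rot0 at col 4 lands with bottom-row=7; cleared 0 line(s) (total 0); column heights now [0 3 3 6 9 9], max=9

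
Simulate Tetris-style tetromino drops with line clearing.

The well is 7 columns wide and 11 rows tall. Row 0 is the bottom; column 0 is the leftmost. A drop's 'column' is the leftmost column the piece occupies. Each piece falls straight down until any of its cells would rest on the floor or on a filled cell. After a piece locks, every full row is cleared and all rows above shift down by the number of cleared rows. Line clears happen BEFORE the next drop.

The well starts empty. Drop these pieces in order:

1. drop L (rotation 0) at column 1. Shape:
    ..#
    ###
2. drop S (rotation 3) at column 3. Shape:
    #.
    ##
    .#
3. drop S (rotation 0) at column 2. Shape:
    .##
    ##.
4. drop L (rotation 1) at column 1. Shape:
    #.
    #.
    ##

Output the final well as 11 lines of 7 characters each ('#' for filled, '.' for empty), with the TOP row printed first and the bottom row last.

Answer: .......
.......
.......
.#.....
.#.....
.####..
..##...
...#...
...##..
...##..
.###...

Derivation:
Drop 1: L rot0 at col 1 lands with bottom-row=0; cleared 0 line(s) (total 0); column heights now [0 1 1 2 0 0 0], max=2
Drop 2: S rot3 at col 3 lands with bottom-row=1; cleared 0 line(s) (total 0); column heights now [0 1 1 4 3 0 0], max=4
Drop 3: S rot0 at col 2 lands with bottom-row=4; cleared 0 line(s) (total 0); column heights now [0 1 5 6 6 0 0], max=6
Drop 4: L rot1 at col 1 lands with bottom-row=5; cleared 0 line(s) (total 0); column heights now [0 8 6 6 6 0 0], max=8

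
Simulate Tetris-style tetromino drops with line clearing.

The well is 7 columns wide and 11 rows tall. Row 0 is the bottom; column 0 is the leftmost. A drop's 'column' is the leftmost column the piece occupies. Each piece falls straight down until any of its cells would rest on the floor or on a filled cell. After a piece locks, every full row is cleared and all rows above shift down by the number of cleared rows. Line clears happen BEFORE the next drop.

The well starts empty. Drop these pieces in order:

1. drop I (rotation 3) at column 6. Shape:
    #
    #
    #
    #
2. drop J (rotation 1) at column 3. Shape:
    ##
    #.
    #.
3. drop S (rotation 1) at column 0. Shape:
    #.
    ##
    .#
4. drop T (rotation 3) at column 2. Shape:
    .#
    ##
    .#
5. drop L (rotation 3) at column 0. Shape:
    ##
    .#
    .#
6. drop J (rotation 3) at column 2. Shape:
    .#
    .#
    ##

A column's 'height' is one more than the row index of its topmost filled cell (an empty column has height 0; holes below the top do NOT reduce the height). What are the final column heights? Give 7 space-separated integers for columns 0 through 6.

Drop 1: I rot3 at col 6 lands with bottom-row=0; cleared 0 line(s) (total 0); column heights now [0 0 0 0 0 0 4], max=4
Drop 2: J rot1 at col 3 lands with bottom-row=0; cleared 0 line(s) (total 0); column heights now [0 0 0 3 3 0 4], max=4
Drop 3: S rot1 at col 0 lands with bottom-row=0; cleared 0 line(s) (total 0); column heights now [3 2 0 3 3 0 4], max=4
Drop 4: T rot3 at col 2 lands with bottom-row=3; cleared 0 line(s) (total 0); column heights now [3 2 5 6 3 0 4], max=6
Drop 5: L rot3 at col 0 lands with bottom-row=2; cleared 0 line(s) (total 0); column heights now [5 5 5 6 3 0 4], max=6
Drop 6: J rot3 at col 2 lands with bottom-row=6; cleared 0 line(s) (total 0); column heights now [5 5 7 9 3 0 4], max=9

Answer: 5 5 7 9 3 0 4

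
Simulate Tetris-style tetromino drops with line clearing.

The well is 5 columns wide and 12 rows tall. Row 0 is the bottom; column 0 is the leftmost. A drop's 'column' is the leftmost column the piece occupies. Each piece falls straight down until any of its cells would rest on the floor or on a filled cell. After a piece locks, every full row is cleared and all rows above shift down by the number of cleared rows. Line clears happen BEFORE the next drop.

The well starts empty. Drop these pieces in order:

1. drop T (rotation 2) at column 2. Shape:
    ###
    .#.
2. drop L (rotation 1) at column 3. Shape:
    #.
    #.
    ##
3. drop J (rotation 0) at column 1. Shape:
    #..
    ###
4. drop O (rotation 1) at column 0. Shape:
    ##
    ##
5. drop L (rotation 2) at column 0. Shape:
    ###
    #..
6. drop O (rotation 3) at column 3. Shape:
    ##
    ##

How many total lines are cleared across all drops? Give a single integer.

Drop 1: T rot2 at col 2 lands with bottom-row=0; cleared 0 line(s) (total 0); column heights now [0 0 2 2 2], max=2
Drop 2: L rot1 at col 3 lands with bottom-row=2; cleared 0 line(s) (total 0); column heights now [0 0 2 5 3], max=5
Drop 3: J rot0 at col 1 lands with bottom-row=5; cleared 0 line(s) (total 0); column heights now [0 7 6 6 3], max=7
Drop 4: O rot1 at col 0 lands with bottom-row=7; cleared 0 line(s) (total 0); column heights now [9 9 6 6 3], max=9
Drop 5: L rot2 at col 0 lands with bottom-row=9; cleared 0 line(s) (total 0); column heights now [11 11 11 6 3], max=11
Drop 6: O rot3 at col 3 lands with bottom-row=6; cleared 0 line(s) (total 0); column heights now [11 11 11 8 8], max=11

Answer: 0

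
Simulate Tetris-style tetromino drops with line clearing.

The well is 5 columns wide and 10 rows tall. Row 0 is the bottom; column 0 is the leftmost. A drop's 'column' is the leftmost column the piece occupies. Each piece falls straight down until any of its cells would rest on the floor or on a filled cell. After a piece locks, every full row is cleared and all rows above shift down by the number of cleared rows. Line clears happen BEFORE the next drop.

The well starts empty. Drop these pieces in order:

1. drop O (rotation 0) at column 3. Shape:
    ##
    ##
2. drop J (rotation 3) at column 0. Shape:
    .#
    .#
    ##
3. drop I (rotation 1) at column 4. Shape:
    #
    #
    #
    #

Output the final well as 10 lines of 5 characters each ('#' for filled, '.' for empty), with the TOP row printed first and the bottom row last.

Drop 1: O rot0 at col 3 lands with bottom-row=0; cleared 0 line(s) (total 0); column heights now [0 0 0 2 2], max=2
Drop 2: J rot3 at col 0 lands with bottom-row=0; cleared 0 line(s) (total 0); column heights now [1 3 0 2 2], max=3
Drop 3: I rot1 at col 4 lands with bottom-row=2; cleared 0 line(s) (total 0); column heights now [1 3 0 2 6], max=6

Answer: .....
.....
.....
.....
....#
....#
....#
.#..#
.#.##
##.##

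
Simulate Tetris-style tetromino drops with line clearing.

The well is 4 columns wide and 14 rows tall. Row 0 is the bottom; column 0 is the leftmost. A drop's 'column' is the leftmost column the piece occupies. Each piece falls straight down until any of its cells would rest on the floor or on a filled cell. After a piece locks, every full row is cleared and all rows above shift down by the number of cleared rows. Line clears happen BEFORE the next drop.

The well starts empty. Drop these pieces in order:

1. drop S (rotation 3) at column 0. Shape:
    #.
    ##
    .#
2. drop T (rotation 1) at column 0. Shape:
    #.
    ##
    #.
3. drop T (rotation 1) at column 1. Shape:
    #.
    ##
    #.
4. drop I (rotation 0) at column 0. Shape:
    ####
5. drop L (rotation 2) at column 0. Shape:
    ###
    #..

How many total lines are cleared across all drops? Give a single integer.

Answer: 1

Derivation:
Drop 1: S rot3 at col 0 lands with bottom-row=0; cleared 0 line(s) (total 0); column heights now [3 2 0 0], max=3
Drop 2: T rot1 at col 0 lands with bottom-row=3; cleared 0 line(s) (total 0); column heights now [6 5 0 0], max=6
Drop 3: T rot1 at col 1 lands with bottom-row=5; cleared 0 line(s) (total 0); column heights now [6 8 7 0], max=8
Drop 4: I rot0 at col 0 lands with bottom-row=8; cleared 1 line(s) (total 1); column heights now [6 8 7 0], max=8
Drop 5: L rot2 at col 0 lands with bottom-row=7; cleared 0 line(s) (total 1); column heights now [9 9 9 0], max=9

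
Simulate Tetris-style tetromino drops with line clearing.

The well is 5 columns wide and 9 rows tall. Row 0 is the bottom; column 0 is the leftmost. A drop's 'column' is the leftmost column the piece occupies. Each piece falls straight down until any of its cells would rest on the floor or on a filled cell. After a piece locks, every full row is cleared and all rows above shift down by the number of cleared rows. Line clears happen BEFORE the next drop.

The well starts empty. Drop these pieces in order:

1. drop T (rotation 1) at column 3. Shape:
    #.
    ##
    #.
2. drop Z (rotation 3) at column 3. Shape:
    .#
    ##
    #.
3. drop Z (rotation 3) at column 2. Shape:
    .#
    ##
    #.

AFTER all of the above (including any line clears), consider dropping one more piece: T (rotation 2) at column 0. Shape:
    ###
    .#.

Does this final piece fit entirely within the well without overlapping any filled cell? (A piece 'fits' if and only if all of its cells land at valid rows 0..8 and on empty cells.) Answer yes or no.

Drop 1: T rot1 at col 3 lands with bottom-row=0; cleared 0 line(s) (total 0); column heights now [0 0 0 3 2], max=3
Drop 2: Z rot3 at col 3 lands with bottom-row=3; cleared 0 line(s) (total 0); column heights now [0 0 0 5 6], max=6
Drop 3: Z rot3 at col 2 lands with bottom-row=4; cleared 0 line(s) (total 0); column heights now [0 0 6 7 6], max=7
Test piece T rot2 at col 0 (width 3): heights before test = [0 0 6 7 6]; fits = True

Answer: yes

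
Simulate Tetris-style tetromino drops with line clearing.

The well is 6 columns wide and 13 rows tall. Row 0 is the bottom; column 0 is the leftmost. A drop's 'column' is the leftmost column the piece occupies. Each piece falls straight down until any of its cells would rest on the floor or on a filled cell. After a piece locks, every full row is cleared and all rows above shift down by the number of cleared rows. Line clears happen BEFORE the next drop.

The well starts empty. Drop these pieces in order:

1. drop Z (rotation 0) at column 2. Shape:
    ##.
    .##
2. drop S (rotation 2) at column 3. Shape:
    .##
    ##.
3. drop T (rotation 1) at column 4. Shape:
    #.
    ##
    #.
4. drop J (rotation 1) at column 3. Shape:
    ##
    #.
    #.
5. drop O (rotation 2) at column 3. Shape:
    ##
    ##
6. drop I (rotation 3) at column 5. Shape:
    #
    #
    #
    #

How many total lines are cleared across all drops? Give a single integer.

Answer: 0

Derivation:
Drop 1: Z rot0 at col 2 lands with bottom-row=0; cleared 0 line(s) (total 0); column heights now [0 0 2 2 1 0], max=2
Drop 2: S rot2 at col 3 lands with bottom-row=2; cleared 0 line(s) (total 0); column heights now [0 0 2 3 4 4], max=4
Drop 3: T rot1 at col 4 lands with bottom-row=4; cleared 0 line(s) (total 0); column heights now [0 0 2 3 7 6], max=7
Drop 4: J rot1 at col 3 lands with bottom-row=5; cleared 0 line(s) (total 0); column heights now [0 0 2 8 8 6], max=8
Drop 5: O rot2 at col 3 lands with bottom-row=8; cleared 0 line(s) (total 0); column heights now [0 0 2 10 10 6], max=10
Drop 6: I rot3 at col 5 lands with bottom-row=6; cleared 0 line(s) (total 0); column heights now [0 0 2 10 10 10], max=10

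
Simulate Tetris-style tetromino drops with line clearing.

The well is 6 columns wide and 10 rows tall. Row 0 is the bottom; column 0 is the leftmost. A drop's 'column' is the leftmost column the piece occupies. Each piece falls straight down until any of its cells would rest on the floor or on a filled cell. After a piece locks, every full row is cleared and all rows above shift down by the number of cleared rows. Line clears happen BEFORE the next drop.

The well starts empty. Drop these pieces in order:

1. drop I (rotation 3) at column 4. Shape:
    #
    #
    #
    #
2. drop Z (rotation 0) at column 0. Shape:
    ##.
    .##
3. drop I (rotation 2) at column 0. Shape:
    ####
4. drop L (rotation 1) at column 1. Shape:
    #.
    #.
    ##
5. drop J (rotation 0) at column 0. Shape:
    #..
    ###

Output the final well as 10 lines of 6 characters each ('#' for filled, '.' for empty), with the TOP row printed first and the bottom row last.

Answer: ......
......
#.....
###...
.#....
.#....
.##.#.
#####.
##..#.
.##.#.

Derivation:
Drop 1: I rot3 at col 4 lands with bottom-row=0; cleared 0 line(s) (total 0); column heights now [0 0 0 0 4 0], max=4
Drop 2: Z rot0 at col 0 lands with bottom-row=0; cleared 0 line(s) (total 0); column heights now [2 2 1 0 4 0], max=4
Drop 3: I rot2 at col 0 lands with bottom-row=2; cleared 0 line(s) (total 0); column heights now [3 3 3 3 4 0], max=4
Drop 4: L rot1 at col 1 lands with bottom-row=3; cleared 0 line(s) (total 0); column heights now [3 6 4 3 4 0], max=6
Drop 5: J rot0 at col 0 lands with bottom-row=6; cleared 0 line(s) (total 0); column heights now [8 7 7 3 4 0], max=8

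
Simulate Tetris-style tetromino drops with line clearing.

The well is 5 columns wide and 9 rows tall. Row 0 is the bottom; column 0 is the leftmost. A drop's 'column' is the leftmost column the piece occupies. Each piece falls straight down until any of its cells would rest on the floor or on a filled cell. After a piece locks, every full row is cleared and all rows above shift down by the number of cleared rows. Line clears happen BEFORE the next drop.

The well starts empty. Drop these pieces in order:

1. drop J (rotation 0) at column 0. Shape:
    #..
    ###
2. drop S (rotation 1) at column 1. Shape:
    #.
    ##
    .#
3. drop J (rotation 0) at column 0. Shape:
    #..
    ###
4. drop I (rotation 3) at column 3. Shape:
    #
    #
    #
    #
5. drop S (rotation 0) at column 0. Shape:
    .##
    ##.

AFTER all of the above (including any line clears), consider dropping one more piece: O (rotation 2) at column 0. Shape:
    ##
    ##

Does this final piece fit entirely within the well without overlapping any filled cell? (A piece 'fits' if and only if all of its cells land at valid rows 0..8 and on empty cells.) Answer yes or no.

Answer: no

Derivation:
Drop 1: J rot0 at col 0 lands with bottom-row=0; cleared 0 line(s) (total 0); column heights now [2 1 1 0 0], max=2
Drop 2: S rot1 at col 1 lands with bottom-row=1; cleared 0 line(s) (total 0); column heights now [2 4 3 0 0], max=4
Drop 3: J rot0 at col 0 lands with bottom-row=4; cleared 0 line(s) (total 0); column heights now [6 5 5 0 0], max=6
Drop 4: I rot3 at col 3 lands with bottom-row=0; cleared 0 line(s) (total 0); column heights now [6 5 5 4 0], max=6
Drop 5: S rot0 at col 0 lands with bottom-row=6; cleared 0 line(s) (total 0); column heights now [7 8 8 4 0], max=8
Test piece O rot2 at col 0 (width 2): heights before test = [7 8 8 4 0]; fits = False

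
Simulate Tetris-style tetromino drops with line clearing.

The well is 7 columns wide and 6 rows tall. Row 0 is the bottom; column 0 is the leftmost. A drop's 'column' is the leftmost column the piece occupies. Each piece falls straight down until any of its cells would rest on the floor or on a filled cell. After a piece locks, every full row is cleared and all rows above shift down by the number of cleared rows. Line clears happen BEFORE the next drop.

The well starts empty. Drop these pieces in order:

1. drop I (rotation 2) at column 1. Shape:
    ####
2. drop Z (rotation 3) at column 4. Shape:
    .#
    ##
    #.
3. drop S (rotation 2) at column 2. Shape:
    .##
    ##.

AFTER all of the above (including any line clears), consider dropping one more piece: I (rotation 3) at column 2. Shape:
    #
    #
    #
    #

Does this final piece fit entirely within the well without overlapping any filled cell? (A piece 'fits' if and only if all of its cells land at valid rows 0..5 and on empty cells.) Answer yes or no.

Answer: no

Derivation:
Drop 1: I rot2 at col 1 lands with bottom-row=0; cleared 0 line(s) (total 0); column heights now [0 1 1 1 1 0 0], max=1
Drop 2: Z rot3 at col 4 lands with bottom-row=1; cleared 0 line(s) (total 0); column heights now [0 1 1 1 3 4 0], max=4
Drop 3: S rot2 at col 2 lands with bottom-row=2; cleared 0 line(s) (total 0); column heights now [0 1 3 4 4 4 0], max=4
Test piece I rot3 at col 2 (width 1): heights before test = [0 1 3 4 4 4 0]; fits = False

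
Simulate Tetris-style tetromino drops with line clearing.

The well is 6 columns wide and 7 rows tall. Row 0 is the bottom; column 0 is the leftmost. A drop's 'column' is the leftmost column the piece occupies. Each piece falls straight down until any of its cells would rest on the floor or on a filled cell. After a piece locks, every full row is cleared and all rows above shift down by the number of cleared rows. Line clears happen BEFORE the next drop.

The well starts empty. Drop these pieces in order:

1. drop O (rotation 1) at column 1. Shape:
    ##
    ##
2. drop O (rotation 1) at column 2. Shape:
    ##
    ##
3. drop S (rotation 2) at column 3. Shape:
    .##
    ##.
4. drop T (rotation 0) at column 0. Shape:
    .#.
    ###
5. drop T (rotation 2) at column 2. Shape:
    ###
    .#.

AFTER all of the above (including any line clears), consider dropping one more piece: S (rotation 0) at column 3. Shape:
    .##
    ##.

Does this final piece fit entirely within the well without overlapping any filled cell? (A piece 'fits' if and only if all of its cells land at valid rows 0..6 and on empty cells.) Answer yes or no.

Drop 1: O rot1 at col 1 lands with bottom-row=0; cleared 0 line(s) (total 0); column heights now [0 2 2 0 0 0], max=2
Drop 2: O rot1 at col 2 lands with bottom-row=2; cleared 0 line(s) (total 0); column heights now [0 2 4 4 0 0], max=4
Drop 3: S rot2 at col 3 lands with bottom-row=4; cleared 0 line(s) (total 0); column heights now [0 2 4 5 6 6], max=6
Drop 4: T rot0 at col 0 lands with bottom-row=4; cleared 0 line(s) (total 0); column heights now [5 6 5 5 6 6], max=6
Drop 5: T rot2 at col 2 lands with bottom-row=5; cleared 0 line(s) (total 0); column heights now [5 6 7 7 7 6], max=7
Test piece S rot0 at col 3 (width 3): heights before test = [5 6 7 7 7 6]; fits = False

Answer: no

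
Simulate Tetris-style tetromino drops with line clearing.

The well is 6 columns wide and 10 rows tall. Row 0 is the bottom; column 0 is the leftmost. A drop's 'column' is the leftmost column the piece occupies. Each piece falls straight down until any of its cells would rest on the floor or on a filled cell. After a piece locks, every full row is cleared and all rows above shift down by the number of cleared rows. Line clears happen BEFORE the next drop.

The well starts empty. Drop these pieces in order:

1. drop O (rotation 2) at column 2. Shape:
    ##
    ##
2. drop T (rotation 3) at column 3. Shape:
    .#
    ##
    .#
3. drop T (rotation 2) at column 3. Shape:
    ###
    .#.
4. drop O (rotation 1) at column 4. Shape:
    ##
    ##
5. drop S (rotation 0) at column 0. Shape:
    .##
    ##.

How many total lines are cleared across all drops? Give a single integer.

Answer: 0

Derivation:
Drop 1: O rot2 at col 2 lands with bottom-row=0; cleared 0 line(s) (total 0); column heights now [0 0 2 2 0 0], max=2
Drop 2: T rot3 at col 3 lands with bottom-row=1; cleared 0 line(s) (total 0); column heights now [0 0 2 3 4 0], max=4
Drop 3: T rot2 at col 3 lands with bottom-row=4; cleared 0 line(s) (total 0); column heights now [0 0 2 6 6 6], max=6
Drop 4: O rot1 at col 4 lands with bottom-row=6; cleared 0 line(s) (total 0); column heights now [0 0 2 6 8 8], max=8
Drop 5: S rot0 at col 0 lands with bottom-row=1; cleared 0 line(s) (total 0); column heights now [2 3 3 6 8 8], max=8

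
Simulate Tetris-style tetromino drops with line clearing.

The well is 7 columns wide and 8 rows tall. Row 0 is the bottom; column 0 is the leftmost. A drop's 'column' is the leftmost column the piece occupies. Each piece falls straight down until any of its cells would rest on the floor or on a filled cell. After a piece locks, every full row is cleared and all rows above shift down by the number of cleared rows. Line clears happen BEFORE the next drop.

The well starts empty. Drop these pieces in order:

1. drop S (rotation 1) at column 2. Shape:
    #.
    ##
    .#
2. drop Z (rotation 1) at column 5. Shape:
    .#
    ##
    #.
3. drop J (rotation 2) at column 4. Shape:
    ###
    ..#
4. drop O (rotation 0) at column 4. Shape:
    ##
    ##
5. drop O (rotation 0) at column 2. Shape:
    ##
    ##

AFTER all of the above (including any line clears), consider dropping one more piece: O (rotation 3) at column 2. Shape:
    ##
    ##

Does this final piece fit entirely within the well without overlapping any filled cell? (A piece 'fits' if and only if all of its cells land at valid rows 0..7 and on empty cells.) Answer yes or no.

Answer: yes

Derivation:
Drop 1: S rot1 at col 2 lands with bottom-row=0; cleared 0 line(s) (total 0); column heights now [0 0 3 2 0 0 0], max=3
Drop 2: Z rot1 at col 5 lands with bottom-row=0; cleared 0 line(s) (total 0); column heights now [0 0 3 2 0 2 3], max=3
Drop 3: J rot2 at col 4 lands with bottom-row=3; cleared 0 line(s) (total 0); column heights now [0 0 3 2 5 5 5], max=5
Drop 4: O rot0 at col 4 lands with bottom-row=5; cleared 0 line(s) (total 0); column heights now [0 0 3 2 7 7 5], max=7
Drop 5: O rot0 at col 2 lands with bottom-row=3; cleared 0 line(s) (total 0); column heights now [0 0 5 5 7 7 5], max=7
Test piece O rot3 at col 2 (width 2): heights before test = [0 0 5 5 7 7 5]; fits = True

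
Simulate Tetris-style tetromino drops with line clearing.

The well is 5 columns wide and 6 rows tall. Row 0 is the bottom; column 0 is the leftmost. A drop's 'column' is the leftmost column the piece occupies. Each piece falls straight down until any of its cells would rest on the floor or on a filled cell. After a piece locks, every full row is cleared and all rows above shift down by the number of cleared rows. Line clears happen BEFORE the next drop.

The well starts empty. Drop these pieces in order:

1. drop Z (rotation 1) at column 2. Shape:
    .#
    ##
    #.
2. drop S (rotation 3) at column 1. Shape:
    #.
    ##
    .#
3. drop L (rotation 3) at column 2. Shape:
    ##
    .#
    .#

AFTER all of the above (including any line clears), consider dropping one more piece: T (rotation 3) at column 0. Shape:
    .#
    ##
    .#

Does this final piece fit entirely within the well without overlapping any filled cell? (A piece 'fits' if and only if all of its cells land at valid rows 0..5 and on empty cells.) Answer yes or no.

Drop 1: Z rot1 at col 2 lands with bottom-row=0; cleared 0 line(s) (total 0); column heights now [0 0 2 3 0], max=3
Drop 2: S rot3 at col 1 lands with bottom-row=2; cleared 0 line(s) (total 0); column heights now [0 5 4 3 0], max=5
Drop 3: L rot3 at col 2 lands with bottom-row=3; cleared 0 line(s) (total 0); column heights now [0 5 6 6 0], max=6
Test piece T rot3 at col 0 (width 2): heights before test = [0 5 6 6 0]; fits = False

Answer: no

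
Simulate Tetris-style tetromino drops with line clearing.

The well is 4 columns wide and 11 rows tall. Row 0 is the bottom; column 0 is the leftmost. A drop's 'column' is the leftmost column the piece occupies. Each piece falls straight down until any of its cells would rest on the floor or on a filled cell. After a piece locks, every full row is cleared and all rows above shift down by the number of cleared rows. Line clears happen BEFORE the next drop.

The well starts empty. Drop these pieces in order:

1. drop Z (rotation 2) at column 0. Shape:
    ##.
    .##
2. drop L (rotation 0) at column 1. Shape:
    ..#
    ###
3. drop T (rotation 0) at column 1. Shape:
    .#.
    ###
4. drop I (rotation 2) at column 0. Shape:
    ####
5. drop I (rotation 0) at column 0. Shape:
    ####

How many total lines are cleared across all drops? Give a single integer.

Answer: 2

Derivation:
Drop 1: Z rot2 at col 0 lands with bottom-row=0; cleared 0 line(s) (total 0); column heights now [2 2 1 0], max=2
Drop 2: L rot0 at col 1 lands with bottom-row=2; cleared 0 line(s) (total 0); column heights now [2 3 3 4], max=4
Drop 3: T rot0 at col 1 lands with bottom-row=4; cleared 0 line(s) (total 0); column heights now [2 5 6 5], max=6
Drop 4: I rot2 at col 0 lands with bottom-row=6; cleared 1 line(s) (total 1); column heights now [2 5 6 5], max=6
Drop 5: I rot0 at col 0 lands with bottom-row=6; cleared 1 line(s) (total 2); column heights now [2 5 6 5], max=6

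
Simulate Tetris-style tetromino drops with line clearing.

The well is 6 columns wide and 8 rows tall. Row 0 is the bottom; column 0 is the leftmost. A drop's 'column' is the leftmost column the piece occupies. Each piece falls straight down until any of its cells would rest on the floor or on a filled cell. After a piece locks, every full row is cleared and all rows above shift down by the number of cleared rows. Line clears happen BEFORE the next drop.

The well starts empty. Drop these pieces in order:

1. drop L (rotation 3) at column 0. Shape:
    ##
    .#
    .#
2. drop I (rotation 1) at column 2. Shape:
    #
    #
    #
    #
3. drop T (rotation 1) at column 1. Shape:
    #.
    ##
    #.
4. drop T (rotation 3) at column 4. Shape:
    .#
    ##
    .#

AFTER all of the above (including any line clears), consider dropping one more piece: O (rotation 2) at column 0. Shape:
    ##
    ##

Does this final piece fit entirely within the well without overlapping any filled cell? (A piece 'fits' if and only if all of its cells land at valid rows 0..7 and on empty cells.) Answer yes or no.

Drop 1: L rot3 at col 0 lands with bottom-row=0; cleared 0 line(s) (total 0); column heights now [3 3 0 0 0 0], max=3
Drop 2: I rot1 at col 2 lands with bottom-row=0; cleared 0 line(s) (total 0); column heights now [3 3 4 0 0 0], max=4
Drop 3: T rot1 at col 1 lands with bottom-row=3; cleared 0 line(s) (total 0); column heights now [3 6 5 0 0 0], max=6
Drop 4: T rot3 at col 4 lands with bottom-row=0; cleared 0 line(s) (total 0); column heights now [3 6 5 0 2 3], max=6
Test piece O rot2 at col 0 (width 2): heights before test = [3 6 5 0 2 3]; fits = True

Answer: yes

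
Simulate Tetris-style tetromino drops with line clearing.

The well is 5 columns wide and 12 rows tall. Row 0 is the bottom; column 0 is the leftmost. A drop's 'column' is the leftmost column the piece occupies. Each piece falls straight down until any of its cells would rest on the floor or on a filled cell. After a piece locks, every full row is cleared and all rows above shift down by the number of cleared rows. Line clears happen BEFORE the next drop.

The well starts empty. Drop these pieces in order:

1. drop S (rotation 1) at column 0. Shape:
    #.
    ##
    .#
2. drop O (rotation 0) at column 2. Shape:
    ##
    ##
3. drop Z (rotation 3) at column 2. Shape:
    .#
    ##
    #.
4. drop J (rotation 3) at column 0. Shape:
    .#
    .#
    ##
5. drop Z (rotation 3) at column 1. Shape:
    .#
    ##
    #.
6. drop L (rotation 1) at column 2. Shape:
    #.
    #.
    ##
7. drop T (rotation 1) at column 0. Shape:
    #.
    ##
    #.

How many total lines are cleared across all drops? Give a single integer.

Answer: 0

Derivation:
Drop 1: S rot1 at col 0 lands with bottom-row=0; cleared 0 line(s) (total 0); column heights now [3 2 0 0 0], max=3
Drop 2: O rot0 at col 2 lands with bottom-row=0; cleared 0 line(s) (total 0); column heights now [3 2 2 2 0], max=3
Drop 3: Z rot3 at col 2 lands with bottom-row=2; cleared 0 line(s) (total 0); column heights now [3 2 4 5 0], max=5
Drop 4: J rot3 at col 0 lands with bottom-row=3; cleared 0 line(s) (total 0); column heights now [4 6 4 5 0], max=6
Drop 5: Z rot3 at col 1 lands with bottom-row=6; cleared 0 line(s) (total 0); column heights now [4 8 9 5 0], max=9
Drop 6: L rot1 at col 2 lands with bottom-row=9; cleared 0 line(s) (total 0); column heights now [4 8 12 10 0], max=12
Drop 7: T rot1 at col 0 lands with bottom-row=7; cleared 0 line(s) (total 0); column heights now [10 9 12 10 0], max=12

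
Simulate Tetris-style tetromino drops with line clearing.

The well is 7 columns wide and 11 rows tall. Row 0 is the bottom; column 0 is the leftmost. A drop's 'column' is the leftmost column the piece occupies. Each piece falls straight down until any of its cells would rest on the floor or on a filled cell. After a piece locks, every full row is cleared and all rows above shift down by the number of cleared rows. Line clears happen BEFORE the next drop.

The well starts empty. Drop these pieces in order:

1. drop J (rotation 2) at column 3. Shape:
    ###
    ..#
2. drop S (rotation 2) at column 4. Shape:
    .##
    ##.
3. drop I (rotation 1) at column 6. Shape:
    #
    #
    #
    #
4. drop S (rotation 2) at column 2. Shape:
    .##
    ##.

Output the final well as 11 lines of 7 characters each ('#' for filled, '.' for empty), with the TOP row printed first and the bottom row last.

Answer: .......
.......
.......
......#
......#
......#
......#
...####
..####.
...###.
.....#.

Derivation:
Drop 1: J rot2 at col 3 lands with bottom-row=0; cleared 0 line(s) (total 0); column heights now [0 0 0 2 2 2 0], max=2
Drop 2: S rot2 at col 4 lands with bottom-row=2; cleared 0 line(s) (total 0); column heights now [0 0 0 2 3 4 4], max=4
Drop 3: I rot1 at col 6 lands with bottom-row=4; cleared 0 line(s) (total 0); column heights now [0 0 0 2 3 4 8], max=8
Drop 4: S rot2 at col 2 lands with bottom-row=2; cleared 0 line(s) (total 0); column heights now [0 0 3 4 4 4 8], max=8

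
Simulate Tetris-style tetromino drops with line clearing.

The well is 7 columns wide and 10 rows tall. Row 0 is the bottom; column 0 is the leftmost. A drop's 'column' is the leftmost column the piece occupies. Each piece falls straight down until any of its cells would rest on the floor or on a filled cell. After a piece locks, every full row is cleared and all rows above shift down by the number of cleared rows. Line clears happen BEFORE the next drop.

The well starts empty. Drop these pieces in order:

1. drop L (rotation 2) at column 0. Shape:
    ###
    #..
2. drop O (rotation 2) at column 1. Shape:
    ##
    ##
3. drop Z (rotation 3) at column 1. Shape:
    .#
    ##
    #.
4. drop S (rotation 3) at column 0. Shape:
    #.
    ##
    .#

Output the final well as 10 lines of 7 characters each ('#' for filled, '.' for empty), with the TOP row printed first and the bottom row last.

Answer: .......
#......
##.....
.##....
.##....
.#.....
.##....
.##....
###....
#......

Derivation:
Drop 1: L rot2 at col 0 lands with bottom-row=0; cleared 0 line(s) (total 0); column heights now [2 2 2 0 0 0 0], max=2
Drop 2: O rot2 at col 1 lands with bottom-row=2; cleared 0 line(s) (total 0); column heights now [2 4 4 0 0 0 0], max=4
Drop 3: Z rot3 at col 1 lands with bottom-row=4; cleared 0 line(s) (total 0); column heights now [2 6 7 0 0 0 0], max=7
Drop 4: S rot3 at col 0 lands with bottom-row=6; cleared 0 line(s) (total 0); column heights now [9 8 7 0 0 0 0], max=9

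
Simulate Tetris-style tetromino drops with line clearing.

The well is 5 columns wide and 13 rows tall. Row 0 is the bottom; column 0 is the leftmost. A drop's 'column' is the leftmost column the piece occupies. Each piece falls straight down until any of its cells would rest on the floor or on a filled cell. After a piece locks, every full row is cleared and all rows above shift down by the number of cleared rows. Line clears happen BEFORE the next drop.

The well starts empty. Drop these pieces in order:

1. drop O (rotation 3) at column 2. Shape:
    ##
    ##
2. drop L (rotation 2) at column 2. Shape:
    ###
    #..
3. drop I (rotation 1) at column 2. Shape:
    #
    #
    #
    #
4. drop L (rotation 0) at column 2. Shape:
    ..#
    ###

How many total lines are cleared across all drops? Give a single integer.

Answer: 0

Derivation:
Drop 1: O rot3 at col 2 lands with bottom-row=0; cleared 0 line(s) (total 0); column heights now [0 0 2 2 0], max=2
Drop 2: L rot2 at col 2 lands with bottom-row=2; cleared 0 line(s) (total 0); column heights now [0 0 4 4 4], max=4
Drop 3: I rot1 at col 2 lands with bottom-row=4; cleared 0 line(s) (total 0); column heights now [0 0 8 4 4], max=8
Drop 4: L rot0 at col 2 lands with bottom-row=8; cleared 0 line(s) (total 0); column heights now [0 0 9 9 10], max=10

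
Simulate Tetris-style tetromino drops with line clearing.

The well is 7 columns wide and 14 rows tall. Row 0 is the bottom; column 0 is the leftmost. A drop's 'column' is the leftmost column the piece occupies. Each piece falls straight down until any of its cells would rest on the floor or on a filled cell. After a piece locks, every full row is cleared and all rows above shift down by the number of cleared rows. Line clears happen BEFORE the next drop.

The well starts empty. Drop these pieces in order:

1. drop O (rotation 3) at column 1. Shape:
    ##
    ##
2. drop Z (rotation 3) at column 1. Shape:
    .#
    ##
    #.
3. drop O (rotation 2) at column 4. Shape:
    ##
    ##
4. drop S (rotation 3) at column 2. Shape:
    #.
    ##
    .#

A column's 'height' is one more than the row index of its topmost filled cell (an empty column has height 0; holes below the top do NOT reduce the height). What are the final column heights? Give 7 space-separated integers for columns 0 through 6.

Drop 1: O rot3 at col 1 lands with bottom-row=0; cleared 0 line(s) (total 0); column heights now [0 2 2 0 0 0 0], max=2
Drop 2: Z rot3 at col 1 lands with bottom-row=2; cleared 0 line(s) (total 0); column heights now [0 4 5 0 0 0 0], max=5
Drop 3: O rot2 at col 4 lands with bottom-row=0; cleared 0 line(s) (total 0); column heights now [0 4 5 0 2 2 0], max=5
Drop 4: S rot3 at col 2 lands with bottom-row=4; cleared 0 line(s) (total 0); column heights now [0 4 7 6 2 2 0], max=7

Answer: 0 4 7 6 2 2 0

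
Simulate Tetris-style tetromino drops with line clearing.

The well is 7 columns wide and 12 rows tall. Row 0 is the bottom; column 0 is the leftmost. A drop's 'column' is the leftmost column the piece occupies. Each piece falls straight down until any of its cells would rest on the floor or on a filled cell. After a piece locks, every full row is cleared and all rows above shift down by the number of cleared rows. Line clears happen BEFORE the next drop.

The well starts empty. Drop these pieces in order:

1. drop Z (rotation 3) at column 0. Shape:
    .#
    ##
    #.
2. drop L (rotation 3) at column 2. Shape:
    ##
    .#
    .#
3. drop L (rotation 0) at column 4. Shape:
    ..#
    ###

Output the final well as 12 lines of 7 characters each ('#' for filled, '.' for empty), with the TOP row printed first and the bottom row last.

Answer: .......
.......
.......
.......
.......
.......
.......
.......
.......
.###...
##.#..#
#..####

Derivation:
Drop 1: Z rot3 at col 0 lands with bottom-row=0; cleared 0 line(s) (total 0); column heights now [2 3 0 0 0 0 0], max=3
Drop 2: L rot3 at col 2 lands with bottom-row=0; cleared 0 line(s) (total 0); column heights now [2 3 3 3 0 0 0], max=3
Drop 3: L rot0 at col 4 lands with bottom-row=0; cleared 0 line(s) (total 0); column heights now [2 3 3 3 1 1 2], max=3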